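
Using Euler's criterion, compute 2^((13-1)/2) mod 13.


p = 13 is prime and the exponent is (p-1)/2 = 6, so by Euler's criterion 2^6 = (2/13) = +1 or -1 mod 13.
Compute by square-and-multiply:
  6 = 4 + 2 (binary 110)
  Repeated squaring mod 13: 2^1 = 2, 2^2 = 4, 2^4 = 3
  2^6 = 2^4 * 2^2 = 3 * 4 mod 13
    3 * 4 = 12 = 12 mod 13
  2^6 = 12 mod 13
Result 12 = p - 1 = -1 mod 13: 2 is a quadratic non-residue mod 13. As a residue in [0, p-1] the value is 12.
2^6 mod 13 = 12

12


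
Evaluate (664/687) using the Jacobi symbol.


Compute (664/687) via quadratic reciprocity:
  pull out 2: (2/687) = +1  (since 687 mod 8 = 7)
  pull out 2: (2/687) = +1  (since 687 mod 8 = 7)
  pull out 2: (2/687) = +1  (since 687 mod 8 = 7)
  reciprocity: (83/687) -> -(687/83)
  reduce: (23/83)
  reciprocity: (23/83) -> -(83/23)
  reduce: (14/23)
  pull out 2: (2/23) = +1  (since 23 mod 8 = 7)
  reciprocity: (7/23) -> -(23/7)
  reduce: (2/7)
  pull out 2: (2/7) = +1  (since 7 mod 8 = 7)
  (1/7) = 1
Product of signs = -1

-1


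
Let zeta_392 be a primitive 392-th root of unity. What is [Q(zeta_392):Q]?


The degree equals Euler's totient phi(392).
392 = 2^3 * 7^2
phi(392) = 168

168


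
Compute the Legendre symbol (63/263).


p = 263 is prime, so compute (63/263) with the reciprocity algorithm (Jacobi-symbol steps: pull out 2s via (2/n), flip via reciprocity, reduce):
  reciprocity: (63/263) -> -(263/63)
  reduce: (11/63)
  reciprocity: (11/63) -> -(63/11)
  reduce: (8/11)
  pull out 2: (2/11) = -1  (since 11 mod 8 = 3)
  pull out 2: (2/11) = -1  (since 11 mod 8 = 3)
  pull out 2: (2/11) = -1  (since 11 mod 8 = 3)
  (1/11) = 1
Product of signs = -1
(63/263) = -1

-1


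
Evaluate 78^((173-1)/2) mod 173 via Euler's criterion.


p = 173 is prime and the exponent is (p-1)/2 = 86, so by Euler's criterion 78^86 = (78/173) = +1 or -1 mod 173.
Compute by square-and-multiply:
  86 = 64 + 16 + 4 + 2 (binary 1010110)
  Repeated squaring mod 173: 78^1 = 78, 78^2 = 29, 78^4 = 149, 78^8 = 57, 78^16 = 135, 78^32 = 60, 78^64 = 140
  78^86 = 78^64 * 78^16 * 78^4 * 78^2 = 140 * 135 * 149 * 29 mod 173
    140 * 135 = 18900 = 43 mod 173
    43 * 149 = 6407 = 6 mod 173
    6 * 29 = 174 = 1 mod 173
  78^86 = 1 mod 173
Result 1: 78 is a quadratic residue mod 173.
78^86 mod 173 = 1

1


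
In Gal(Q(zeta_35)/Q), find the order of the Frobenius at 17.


The Frobenius at p in Gal(Q(zeta_n)/Q) = (Z/nZ)* is the class of p, so its order is ord_35(17), the smallest k >= 1 with 17^k = 1 mod 35.
n = 35 = 5 * 7, phi(35) = 24; the order divides phi(n).
Divisors of 24: 1, 2, 3, 4, 6, 8, 12, 24
Repeated squaring mod 35: 17^1 = 17, 17^2 = 9, 17^4 = 11, 17^8 = 16, 17^16 = 11
Test divisors in increasing order:
  k=1: 17^1 = 17 mod 35
  k=2: 17^2 = 9 mod 35
  k=3: 17^3 = 9 * 17 = 13 mod 35
  k=4: 17^4 = 11 mod 35
  k=6: 17^6 = 11 * 9 = 29 mod 35
  k=8: 17^8 = 16 mod 35
  k=12: 17^12 = 16 * 11 = 1 mod 35  <- first divisor giving 1
Order = 12

12


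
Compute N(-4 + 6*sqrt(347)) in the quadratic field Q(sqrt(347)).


N(a + b*sqrt(d)) = a^2 - d*b^2
= (-4)^2 - (347)*(6)^2
= 16 - 12492
= -12476

-12476


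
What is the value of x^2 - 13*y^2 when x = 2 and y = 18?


x^2 - d*y^2
= 2^2 - 13*18^2
= 4 - 4212
= -4208

-4208


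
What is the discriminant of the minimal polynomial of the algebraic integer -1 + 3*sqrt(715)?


The element -1 + 3*sqrt(715) has minimal polynomial:
x^2 + 2*x - 6434
Discriminant = (2)^2 - 4*(-6434)
= 4 + 25736
= 25740

25740


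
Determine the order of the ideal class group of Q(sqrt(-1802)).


K = Q(sqrt(-1802)). d mod 4 = 2, so D = disc(K) = 4d = -7208
h(K) equals the number of primitive reduced positive-definite forms (a, b, c) = a*x^2 + b*x*y + c*y^2 with b^2 - 4ac = D,
where reduced means |b| <= a <= c, with b >= 0 whenever |b| = a or a = c, and primitive means gcd(a, b, c) = 1.
Reduced forces 3a^2 <= |D| = 7208, so 1 <= a <= 49; b must have the parity of D, and c = (b^2 - D)/(4a) must be an integer >= a.
Enumerate a = 1..49, b in [-a, a]:
  a=1: (1, 0, 1802)  [1]
  a=2: (2, 0, 901)  [1]
  a=3: (3, -2, 601), (3, 2, 601)  [2]
  a=4..5: none
  a=6: (6, -4, 301), (6, 4, 301)  [2]
  a=7: (7, -4, 258), (7, 4, 258)  [2]
  a=8: none
  a=9: (9, -8, 202), (9, 8, 202)  [2]
  a=10..13: none
  a=14: (14, -4, 129), (14, 4, 129)  [2]
  a=15..16: none
  a=17: (17, 0, 106)  [1]
  a=18: (18, -8, 101), (18, 8, 101)  [2]
  a=19..20: none
  a=21: (21, -10, 87), (21, -4, 86), (21, 4, 86), (21, 10, 87)  [4]
  a=22..26: none
  a=27: (27, -26, 73), (27, 26, 73)  [2]
  a=28: none
  a=29: (29, -10, 63), (29, 10, 63)  [2]
  a=30..33: none
  a=34: (34, 0, 53)  [1]
  a=35..36: none
  a=37: (37, -28, 54), (37, 28, 54)  [2]
  a=38..40: none
  a=41: (41, -34, 51), (41, 34, 51)  [2]
  a=42: (42, -32, 49), (42, -4, 43), (42, 4, 43), (42, 32, 49)  [4]
  a=43..49: none
Total reduced forms: 1 + 1 + 2 + 2 + 2 + 2 + 2 + 1 + 2 + 4 + 2 + 2 + 1 + 2 + 2 + 4 = 32
h = 32

32


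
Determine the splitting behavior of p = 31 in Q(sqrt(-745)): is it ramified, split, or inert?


K = Q(sqrt(-745)). Since d mod 4 = 3, disc(K) = -2980.
Check p | disc: -2980 mod 31 = 27.
p does not divide disc. Compute Legendre symbol (d/p):
30^((31-1)/2) mod 31 = -1
(d/p) = -1, so p is inert: (p) stays prime with e=1, f=2, g=1.
Therefore p is inert.

inert


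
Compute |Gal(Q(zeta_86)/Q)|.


|Gal(Q(zeta_86)/Q)| = phi(86)
= 42

42


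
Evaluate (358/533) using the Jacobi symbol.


Compute (358/533) via quadratic reciprocity:
  pull out 2: (2/533) = -1  (since 533 mod 8 = 5)
  reciprocity: (179/533) -> +(533/179)
  reduce: (175/179)
  reciprocity: (175/179) -> -(179/175)
  reduce: (4/175)
  pull out 2: (2/175) = +1  (since 175 mod 8 = 7)
  pull out 2: (2/175) = +1  (since 175 mod 8 = 7)
  (1/175) = 1
Product of signs = 1

1


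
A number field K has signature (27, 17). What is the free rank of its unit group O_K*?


By Dirichlet's unit theorem:
rank = r1 + r2 - 1
= 27 + 17 - 1
= 43

43


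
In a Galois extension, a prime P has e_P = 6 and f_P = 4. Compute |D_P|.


|D_P| = e * f
= 6 * 4
= 24

24


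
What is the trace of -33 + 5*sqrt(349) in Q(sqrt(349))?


Tr(a + b*sqrt(d)) = (a + b*sqrt(d)) + (a - b*sqrt(d)) = 2a
= 2 * (-33)
= -66

-66


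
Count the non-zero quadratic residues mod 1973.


For prime p, the number of non-zero quadratic residues is (p-1)/2.
= (1973-1)/2
= 986

986


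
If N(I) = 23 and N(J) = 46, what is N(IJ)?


N(IJ) = N(I) * N(J)
= 23 * 46
= 1058

1058


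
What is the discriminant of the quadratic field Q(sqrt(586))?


For K = Q(sqrt(d)) with d squarefree: disc(K) = d if d = 1 mod 4, and disc(K) = 4d if d = 2 or 3 mod 4.
Here d = 586, and d mod 4 = 2.
d = 2 mod 4, not 1 (O_K = Z[sqrt(d)]), so disc(K) = 4d = 4 * (586) = 2344

2344


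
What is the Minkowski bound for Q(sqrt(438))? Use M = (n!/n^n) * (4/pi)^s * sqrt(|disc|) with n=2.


d = 438, d mod 4 = 2, so disc(K) = 4d = 1752; |disc(K)| = 1752
Real quadratic field, so n = 2, s = r2 = 0, r1 = 2
M = (n!/n^n) * (4/pi)^s * sqrt(|disc(K)|) = (2!/2^2) * (4/pi)^0 * sqrt(1752)
= 0.5 * 1.000000 * 41.856899
= 20.9284

20.9284


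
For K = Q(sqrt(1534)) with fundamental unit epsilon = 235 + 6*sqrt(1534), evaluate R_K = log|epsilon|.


epsilon = 235 + 6*sqrt(1534)
= 469.9979
R = ln(469.9979)
= 6.1527

6.1527


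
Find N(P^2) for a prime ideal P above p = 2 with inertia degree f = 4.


N(P^a) = p^(a*f)
= 2^(2*4)
= 2^8
= 256

256


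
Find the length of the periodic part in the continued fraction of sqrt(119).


Run the CF algorithm for sqrt(119).
a_0 = floor(sqrt(119)) = 10; set m_0=0, q_0=1.
Recurrence: m' = q*a - m,  q' = (d - m'^2)/q,  a' = floor((a_0 + m')/q').
  step 1: m=10, q=19, a=1
  step 2: m=9, q=2, a=9
  step 3: m=9, q=19, a=1
  step 4: m=10, q=1, a=20
a_4 = 2*a_0 = 20, so the period closes here.
sqrt(119) = [10; 1, 9, 1, 20]
Period length = 4

4


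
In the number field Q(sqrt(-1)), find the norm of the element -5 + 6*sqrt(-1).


N(a + b*sqrt(d)) = a^2 - d*b^2
= (-5)^2 - (-1)*(6)^2
= 25 + 36
= 61

61


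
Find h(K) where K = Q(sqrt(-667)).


K = Q(sqrt(-667)). d mod 4 = 1, so D = disc(K) = d = -667
h(K) equals the number of primitive reduced positive-definite forms (a, b, c) = a*x^2 + b*x*y + c*y^2 with b^2 - 4ac = D,
where reduced means |b| <= a <= c, with b >= 0 whenever |b| = a or a = c, and primitive means gcd(a, b, c) = 1.
Reduced forces 3a^2 <= |D| = 667, so 1 <= a <= 14; b must have the parity of D, and c = (b^2 - D)/(4a) must be an integer >= a.
Enumerate a = 1..14, b in [-a, a]:
  a=1: (1, 1, 167)  [1]
  a=2..10: none
  a=11: (11, -9, 17), (11, 9, 17)  [2]
  a=12: none
  a=13: (13, 3, 13)  [1]
  a=14: none
Total reduced forms: 1 + 2 + 1 = 4
h = 4

4


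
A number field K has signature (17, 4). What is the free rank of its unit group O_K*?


By Dirichlet's unit theorem:
rank = r1 + r2 - 1
= 17 + 4 - 1
= 20

20


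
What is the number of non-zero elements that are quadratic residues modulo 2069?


For prime p, the number of non-zero quadratic residues is (p-1)/2.
= (2069-1)/2
= 1034

1034


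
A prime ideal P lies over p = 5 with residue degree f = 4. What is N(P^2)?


N(P^a) = p^(a*f)
= 5^(2*4)
= 5^8
= 390625

390625


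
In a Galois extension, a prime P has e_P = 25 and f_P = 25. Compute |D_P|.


|D_P| = e * f
= 25 * 25
= 625

625


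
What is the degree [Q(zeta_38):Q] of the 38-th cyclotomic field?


The degree equals Euler's totient phi(38).
38 = 2 * 19
phi(38) = 18

18


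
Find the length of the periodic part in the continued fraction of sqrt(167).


Run the CF algorithm for sqrt(167).
a_0 = floor(sqrt(167)) = 12; set m_0=0, q_0=1.
Recurrence: m' = q*a - m,  q' = (d - m'^2)/q,  a' = floor((a_0 + m')/q').
  step 1: m=12, q=23, a=1
  step 2: m=11, q=2, a=11
  step 3: m=11, q=23, a=1
  step 4: m=12, q=1, a=24
a_4 = 2*a_0 = 24, so the period closes here.
sqrt(167) = [12; 1, 11, 1, 24]
Period length = 4

4


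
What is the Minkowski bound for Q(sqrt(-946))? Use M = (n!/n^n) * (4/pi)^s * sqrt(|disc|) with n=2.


d = -946, d mod 4 = 2, so disc(K) = 4d = -3784; |disc(K)| = 3784
Imaginary quadratic field, so n = 2, s = r2 = 1, r1 = 0
M = (n!/n^n) * (4/pi)^s * sqrt(|disc(K)|) = (2!/2^2) * (4/pi)^1 * sqrt(3784)
= 0.5 * 1.273240 * 61.514226
= 39.1612

39.1612


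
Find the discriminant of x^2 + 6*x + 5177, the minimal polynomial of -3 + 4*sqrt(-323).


The element -3 + 4*sqrt(-323) has minimal polynomial:
x^2 + 6*x + 5177
Discriminant = (6)^2 - 4*(5177)
= 36 - 20708
= -20672

-20672


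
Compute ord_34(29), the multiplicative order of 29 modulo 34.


We want ord_34(29), the smallest k >= 1 with 29^k = 1 mod 34.
n = 34 = 2 * 17, phi(34) = 16; the order divides phi(n).
Divisors of 16: 1, 2, 4, 8, 16
Repeated squaring mod 34: 29^1 = 29, 29^2 = 25, 29^4 = 13, 29^8 = 33, 29^16 = 1
Test divisors in increasing order:
  k=1: 29^1 = 29 mod 34
  k=2: 29^2 = 25 mod 34
  k=4: 29^4 = 13 mod 34
  k=8: 29^8 = 33 mod 34
  k=16: 29^16 = 1 mod 34  <- first divisor giving 1
Order = 16

16


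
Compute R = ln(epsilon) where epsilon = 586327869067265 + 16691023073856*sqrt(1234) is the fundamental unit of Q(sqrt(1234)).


epsilon = 586327869067265 + 16691023073856*sqrt(1234)
= 1.1727e+15
R = ln(1.1727e+15)
= 34.6980

34.6980


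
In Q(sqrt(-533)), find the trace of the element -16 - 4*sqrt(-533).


Tr(a + b*sqrt(d)) = (a + b*sqrt(d)) + (a - b*sqrt(d)) = 2a
= 2 * (-16)
= -32

-32


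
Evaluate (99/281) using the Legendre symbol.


p = 281 is prime, so compute (99/281) with the reciprocity algorithm (Jacobi-symbol steps: pull out 2s via (2/n), flip via reciprocity, reduce):
  reciprocity: (99/281) -> +(281/99)
  reduce: (83/99)
  reciprocity: (83/99) -> -(99/83)
  reduce: (16/83)
  pull out 2: (2/83) = -1  (since 83 mod 8 = 3)
  pull out 2: (2/83) = -1  (since 83 mod 8 = 3)
  pull out 2: (2/83) = -1  (since 83 mod 8 = 3)
  pull out 2: (2/83) = -1  (since 83 mod 8 = 3)
  (1/83) = 1
Product of signs = -1
(99/281) = -1

-1


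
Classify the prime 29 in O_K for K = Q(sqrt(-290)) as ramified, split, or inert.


K = Q(sqrt(-290)). Since d mod 4 = 2, disc(K) = -1160.
Check p | disc: -1160 mod 29 = 0.
p divides disc, so p ramifies: (p) = P^2 with e=2, f=1, g=1.
Therefore p is ramified.

ramified


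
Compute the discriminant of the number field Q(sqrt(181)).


For K = Q(sqrt(d)) with d squarefree: disc(K) = d if d = 1 mod 4, and disc(K) = 4d if d = 2 or 3 mod 4.
Here d = 181, and d mod 4 = 1.
d = 1 mod 4 (O_K = Z[(1+sqrt(d))/2]), so disc(K) = d = 181

181


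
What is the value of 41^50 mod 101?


p = 101 is prime and the exponent is (p-1)/2 = 50, so by Euler's criterion 41^50 = (41/101) = +1 or -1 mod 101.
Compute by square-and-multiply:
  50 = 32 + 16 + 2 (binary 110010)
  Repeated squaring mod 101: 41^1 = 41, 41^2 = 65, 41^4 = 84, 41^8 = 87, 41^16 = 95, 41^32 = 36
  41^50 = 41^32 * 41^16 * 41^2 = 36 * 95 * 65 mod 101
    36 * 95 = 3420 = 87 mod 101
    87 * 65 = 5655 = 100 mod 101
  41^50 = 100 mod 101
Result 100 = p - 1 = -1 mod 101: 41 is a quadratic non-residue mod 101. As a residue in [0, p-1] the value is 100.
41^50 mod 101 = 100

100


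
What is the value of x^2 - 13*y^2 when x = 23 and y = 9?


x^2 - d*y^2
= 23^2 - 13*9^2
= 529 - 1053
= -524

-524


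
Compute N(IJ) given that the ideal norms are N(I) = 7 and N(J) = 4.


N(IJ) = N(I) * N(J)
= 7 * 4
= 28

28


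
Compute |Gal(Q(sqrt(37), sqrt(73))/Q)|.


The 2 square roots of distinct primes are multiplicatively independent over Q,
so [K:Q] = 2^2 and Gal(K/Q) is isomorphic to (Z/2Z)^2.
|Gal| = 2^2 = 4

4


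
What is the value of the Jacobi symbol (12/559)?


Compute (12/559) via quadratic reciprocity:
  pull out 2: (2/559) = +1  (since 559 mod 8 = 7)
  pull out 2: (2/559) = +1  (since 559 mod 8 = 7)
  reciprocity: (3/559) -> -(559/3)
  reduce: (1/3)
  (1/3) = 1
Product of signs = -1

-1


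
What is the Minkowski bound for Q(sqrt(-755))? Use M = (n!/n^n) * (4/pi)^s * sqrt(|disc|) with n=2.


d = -755, d mod 4 = 1, so disc(K) = d = -755; |disc(K)| = 755
Imaginary quadratic field, so n = 2, s = r2 = 1, r1 = 0
M = (n!/n^n) * (4/pi)^s * sqrt(|disc(K)|) = (2!/2^2) * (4/pi)^1 * sqrt(755)
= 0.5 * 1.273240 * 27.477263
= 17.4926

17.4926


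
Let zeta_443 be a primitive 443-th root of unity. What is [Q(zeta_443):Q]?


The degree equals Euler's totient phi(443).
443 = 443
phi(443) = 442

442


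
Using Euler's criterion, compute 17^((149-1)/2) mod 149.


p = 149 is prime and the exponent is (p-1)/2 = 74, so by Euler's criterion 17^74 = (17/149) = +1 or -1 mod 149.
Compute by square-and-multiply:
  74 = 64 + 8 + 2 (binary 1001010)
  Repeated squaring mod 149: 17^1 = 17, 17^2 = 140, 17^4 = 81, 17^8 = 5, 17^16 = 25, 17^32 = 29, 17^64 = 96
  17^74 = 17^64 * 17^8 * 17^2 = 96 * 5 * 140 mod 149
    96 * 5 = 480 = 33 mod 149
    33 * 140 = 4620 = 1 mod 149
  17^74 = 1 mod 149
Result 1: 17 is a quadratic residue mod 149.
17^74 mod 149 = 1

1


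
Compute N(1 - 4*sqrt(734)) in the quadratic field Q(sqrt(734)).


N(a + b*sqrt(d)) = a^2 - d*b^2
= (1)^2 - (734)*(-4)^2
= 1 - 11744
= -11743

-11743


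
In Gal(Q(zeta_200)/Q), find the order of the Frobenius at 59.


The Frobenius at p in Gal(Q(zeta_n)/Q) = (Z/nZ)* is the class of p, so its order is ord_200(59), the smallest k >= 1 with 59^k = 1 mod 200.
n = 200 = 2^3 * 5^2, phi(200) = 80; the order divides phi(n).
Divisors of 80: 1, 2, 4, 5, 8, 10, 16, 20, 40, 80
Repeated squaring mod 200: 59^1 = 59, 59^2 = 81, 59^4 = 161, 59^8 = 121, 59^16 = 41, 59^32 = 81, 59^64 = 161
Test divisors in increasing order:
  k=1: 59^1 = 59 mod 200
  k=2: 59^2 = 81 mod 200
  k=4: 59^4 = 161 mod 200
  k=5: 59^5 = 161 * 59 = 99 mod 200
  k=8: 59^8 = 121 mod 200
  k=10: 59^10 = 121 * 81 = 1 mod 200  <- first divisor giving 1
Order = 10

10


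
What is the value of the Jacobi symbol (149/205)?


Compute (149/205) via quadratic reciprocity:
  reciprocity: (149/205) -> +(205/149)
  reduce: (56/149)
  pull out 2: (2/149) = -1  (since 149 mod 8 = 5)
  pull out 2: (2/149) = -1  (since 149 mod 8 = 5)
  pull out 2: (2/149) = -1  (since 149 mod 8 = 5)
  reciprocity: (7/149) -> +(149/7)
  reduce: (2/7)
  pull out 2: (2/7) = +1  (since 7 mod 8 = 7)
  (1/7) = 1
Product of signs = -1

-1


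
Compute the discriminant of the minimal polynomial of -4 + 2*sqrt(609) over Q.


The element -4 + 2*sqrt(609) has minimal polynomial:
x^2 + 8*x - 2420
Discriminant = (8)^2 - 4*(-2420)
= 64 + 9680
= 9744

9744


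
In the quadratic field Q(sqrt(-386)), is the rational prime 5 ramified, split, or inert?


K = Q(sqrt(-386)). Since d mod 4 = 2, disc(K) = -1544.
Check p | disc: -1544 mod 5 = 1.
p does not divide disc. Compute Legendre symbol (d/p):
4^((5-1)/2) mod 5 = 1
(d/p) = 1, so p splits: (p) = P*P' with e=1, f=1, g=2.
Therefore p is split.

split


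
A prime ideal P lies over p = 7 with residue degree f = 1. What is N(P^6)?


N(P^a) = p^(a*f)
= 7^(6*1)
= 7^6
= 117649

117649


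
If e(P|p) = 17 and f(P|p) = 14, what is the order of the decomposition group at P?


|D_P| = e * f
= 17 * 14
= 238

238


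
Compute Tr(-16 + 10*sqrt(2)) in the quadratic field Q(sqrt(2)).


Tr(a + b*sqrt(d)) = (a + b*sqrt(d)) + (a - b*sqrt(d)) = 2a
= 2 * (-16)
= -32

-32


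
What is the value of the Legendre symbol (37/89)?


p = 89 is prime, so compute (37/89) with the reciprocity algorithm (Jacobi-symbol steps: pull out 2s via (2/n), flip via reciprocity, reduce):
  reciprocity: (37/89) -> +(89/37)
  reduce: (15/37)
  reciprocity: (15/37) -> +(37/15)
  reduce: (7/15)
  reciprocity: (7/15) -> -(15/7)
  reduce: (1/7)
  (1/7) = 1
Product of signs = -1
(37/89) = -1

-1


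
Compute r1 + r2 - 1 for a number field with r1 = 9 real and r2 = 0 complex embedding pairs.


By Dirichlet's unit theorem:
rank = r1 + r2 - 1
= 9 + 0 - 1
= 8

8


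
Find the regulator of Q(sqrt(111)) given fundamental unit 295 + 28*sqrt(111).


epsilon = 295 + 28*sqrt(111)
= 589.9983
R = ln(589.9983)
= 6.3801

6.3801


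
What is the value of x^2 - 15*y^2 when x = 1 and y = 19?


x^2 - d*y^2
= 1^2 - 15*19^2
= 1 - 5415
= -5414

-5414


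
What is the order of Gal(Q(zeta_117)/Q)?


|Gal(Q(zeta_117)/Q)| = phi(117)
= 72

72


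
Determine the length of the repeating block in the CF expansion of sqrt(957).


Run the CF algorithm for sqrt(957).
a_0 = floor(sqrt(957)) = 30; set m_0=0, q_0=1.
Recurrence: m' = q*a - m,  q' = (d - m'^2)/q,  a' = floor((a_0 + m')/q').
  step 1: m=30, q=57, a=1
  step 2: m=27, q=4, a=14
  step 3: m=29, q=29, a=2
  step 4: m=29, q=4, a=14
  step 5: m=27, q=57, a=1
  step 6: m=30, q=1, a=60
a_6 = 2*a_0 = 60, so the period closes here.
sqrt(957) = [30; 1, 14, 2, 14, 1, 60]
Period length = 6

6


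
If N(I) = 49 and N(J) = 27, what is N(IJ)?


N(IJ) = N(I) * N(J)
= 49 * 27
= 1323

1323


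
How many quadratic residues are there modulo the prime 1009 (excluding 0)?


For prime p, the number of non-zero quadratic residues is (p-1)/2.
= (1009-1)/2
= 504

504


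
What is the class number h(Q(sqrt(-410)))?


K = Q(sqrt(-410)). d mod 4 = 2, so D = disc(K) = 4d = -1640
h(K) equals the number of primitive reduced positive-definite forms (a, b, c) = a*x^2 + b*x*y + c*y^2 with b^2 - 4ac = D,
where reduced means |b| <= a <= c, with b >= 0 whenever |b| = a or a = c, and primitive means gcd(a, b, c) = 1.
Reduced forces 3a^2 <= |D| = 1640, so 1 <= a <= 23; b must have the parity of D, and c = (b^2 - D)/(4a) must be an integer >= a.
Enumerate a = 1..23, b in [-a, a]:
  a=1: (1, 0, 410)  [1]
  a=2: (2, 0, 205)  [1]
  a=3: (3, -2, 137), (3, 2, 137)  [2]
  a=4: none
  a=5: (5, 0, 82)  [1]
  a=6: (6, -4, 69), (6, 4, 69)  [2]
  a=7..8: none
  a=9: (9, -4, 46), (9, 4, 46)  [2]
  a=10: (10, 0, 41)  [1]
  a=11..14: none
  a=15: (15, -10, 29), (15, 10, 29)  [2]
  a=16: none
  a=17: (17, -14, 27), (17, 14, 27)  [2]
  a=18: (18, -4, 23), (18, 4, 23)  [2]
  a=19..23: none
Total reduced forms: 1 + 1 + 2 + 1 + 2 + 2 + 1 + 2 + 2 + 2 = 16
h = 16

16


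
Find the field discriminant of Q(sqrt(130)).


For K = Q(sqrt(d)) with d squarefree: disc(K) = d if d = 1 mod 4, and disc(K) = 4d if d = 2 or 3 mod 4.
Here d = 130, and d mod 4 = 2.
d = 2 mod 4, not 1 (O_K = Z[sqrt(d)]), so disc(K) = 4d = 4 * (130) = 520

520


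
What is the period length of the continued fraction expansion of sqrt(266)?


Run the CF algorithm for sqrt(266).
a_0 = floor(sqrt(266)) = 16; set m_0=0, q_0=1.
Recurrence: m' = q*a - m,  q' = (d - m'^2)/q,  a' = floor((a_0 + m')/q').
  step 1: m=16, q=10, a=3
  step 2: m=14, q=7, a=4
  step 3: m=14, q=10, a=3
  step 4: m=16, q=1, a=32
a_4 = 2*a_0 = 32, so the period closes here.
sqrt(266) = [16; 3, 4, 3, 32]
Period length = 4

4


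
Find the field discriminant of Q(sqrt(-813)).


For K = Q(sqrt(d)) with d squarefree: disc(K) = d if d = 1 mod 4, and disc(K) = 4d if d = 2 or 3 mod 4.
Here d = -813, and d mod 4 = 3.
d = 3 mod 4, not 1 (O_K = Z[sqrt(d)]), so disc(K) = 4d = 4 * (-813) = -3252

-3252


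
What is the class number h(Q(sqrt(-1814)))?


K = Q(sqrt(-1814)). d mod 4 = 2, so D = disc(K) = 4d = -7256
h(K) equals the number of primitive reduced positive-definite forms (a, b, c) = a*x^2 + b*x*y + c*y^2 with b^2 - 4ac = D,
where reduced means |b| <= a <= c, with b >= 0 whenever |b| = a or a = c, and primitive means gcd(a, b, c) = 1.
Reduced forces 3a^2 <= |D| = 7256, so 1 <= a <= 49; b must have the parity of D, and c = (b^2 - D)/(4a) must be an integer >= a.
Enumerate a = 1..49, b in [-a, a]:
  a=1: (1, 0, 1814)  [1]
  a=2: (2, 0, 907)  [1]
  a=3: (3, -2, 605), (3, 2, 605)  [2]
  a=4: none
  a=5: (5, -2, 363), (5, 2, 363)  [2]
  a=6: (6, -4, 303), (6, 4, 303)  [2]
  a=7..8: none
  a=9: (9, -4, 202), (9, 4, 202)  [2]
  a=10: (10, -8, 183), (10, 8, 183)  [2]
  a=11: (11, -2, 165), (11, 2, 165)  [2]
  a=12..14: none
  a=15: (15, -8, 122), (15, -2, 121), (15, 2, 121), (15, 8, 122)  [4]
  a=16..17: none
  a=18: (18, -4, 101), (18, 4, 101)  [2]
  a=19..21: none
  a=22: (22, -20, 87), (22, 20, 87)  [2]
  a=23: (23, -14, 81), (23, 14, 81)  [2]
  a=24: none
  a=25: (25, -12, 74), (25, 12, 74)  [2]
  a=26: none
  a=27: (27, -14, 69), (27, 14, 69)  [2]
  a=28: none
  a=29: (29, -20, 66), (29, 20, 66)  [2]
  a=30: (30, -28, 67), (30, -8, 61), (30, 8, 61), (30, 28, 67)  [4]
  a=31..32: none
  a=33: (33, -20, 58), (33, -2, 55), (33, 2, 55), (33, 20, 58)  [4]
  a=34..36: none
  a=37: (37, -12, 50), (37, 12, 50)  [2]
  a=38..40: none
  a=41: (41, -40, 54), (41, 40, 54)  [2]
  a=42: none
  a=43: (43, -22, 45), (43, 22, 45)  [2]
  a=44: none
  a=45: (45, -32, 46), (45, 32, 46)  [2]
  a=46..49: none
Total reduced forms: 1 + 1 + 2 + 2 + 2 + 2 + 2 + 2 + 4 + 2 + 2 + 2 + 2 + 2 + 2 + 4 + 4 + 2 + 2 + 2 + 2 = 46
h = 46

46


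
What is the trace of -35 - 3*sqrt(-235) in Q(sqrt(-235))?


Tr(a + b*sqrt(d)) = (a + b*sqrt(d)) + (a - b*sqrt(d)) = 2a
= 2 * (-35)
= -70

-70


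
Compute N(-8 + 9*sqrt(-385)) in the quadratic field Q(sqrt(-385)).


N(a + b*sqrt(d)) = a^2 - d*b^2
= (-8)^2 - (-385)*(9)^2
= 64 + 31185
= 31249

31249


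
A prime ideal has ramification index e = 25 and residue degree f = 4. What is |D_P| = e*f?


|D_P| = e * f
= 25 * 4
= 100

100


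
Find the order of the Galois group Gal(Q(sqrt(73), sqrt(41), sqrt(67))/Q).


The 3 square roots of distinct primes are multiplicatively independent over Q,
so [K:Q] = 2^3 and Gal(K/Q) is isomorphic to (Z/2Z)^3.
|Gal| = 2^3 = 8

8


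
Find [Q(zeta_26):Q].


The degree equals Euler's totient phi(26).
26 = 2 * 13
phi(26) = 12

12


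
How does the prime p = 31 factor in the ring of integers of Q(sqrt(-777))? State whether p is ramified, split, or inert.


K = Q(sqrt(-777)). Since d mod 4 = 3, disc(K) = -3108.
Check p | disc: -3108 mod 31 = 23.
p does not divide disc. Compute Legendre symbol (d/p):
29^((31-1)/2) mod 31 = -1
(d/p) = -1, so p is inert: (p) stays prime with e=1, f=2, g=1.
Therefore p is inert.

inert


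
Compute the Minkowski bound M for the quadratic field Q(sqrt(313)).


d = 313, d mod 4 = 1, so disc(K) = d = 313; |disc(K)| = 313
Real quadratic field, so n = 2, s = r2 = 0, r1 = 2
M = (n!/n^n) * (4/pi)^s * sqrt(|disc(K)|) = (2!/2^2) * (4/pi)^0 * sqrt(313)
= 0.5 * 1.000000 * 17.691806
= 8.8459

8.8459


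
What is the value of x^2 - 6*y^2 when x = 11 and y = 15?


x^2 - d*y^2
= 11^2 - 6*15^2
= 121 - 1350
= -1229

-1229


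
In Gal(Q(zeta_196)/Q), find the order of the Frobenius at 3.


The Frobenius at p in Gal(Q(zeta_n)/Q) = (Z/nZ)* is the class of p, so its order is ord_196(3), the smallest k >= 1 with 3^k = 1 mod 196.
n = 196 = 2^2 * 7^2, phi(196) = 84; the order divides phi(n).
Divisors of 84: 1, 2, 3, 4, 6, 7, 12, 14, 21, 28, 42, 84
Repeated squaring mod 196: 3^1 = 3, 3^2 = 9, 3^4 = 81, 3^8 = 93, 3^16 = 25, 3^32 = 37, 3^64 = 193
Test divisors in increasing order:
  k=1: 3^1 = 3 mod 196
  k=2: 3^2 = 9 mod 196
  k=3: 3^3 = 9 * 3 = 27 mod 196
  k=4: 3^4 = 81 mod 196
  k=6: 3^6 = 81 * 9 = 141 mod 196
  k=7: 3^7 = 81 * 9 * 3 = 31 mod 196
  k=12: 3^12 = 93 * 81 = 85 mod 196
  k=14: 3^14 = 93 * 81 * 9 = 177 mod 196
  k=21: 3^21 = 25 * 81 * 3 = 195 mod 196
  k=28: 3^28 = 25 * 93 * 81 = 165 mod 196
  k=42: 3^42 = 37 * 93 * 9 = 1 mod 196  <- first divisor giving 1
Order = 42

42


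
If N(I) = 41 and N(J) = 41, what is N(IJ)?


N(IJ) = N(I) * N(J)
= 41 * 41
= 1681

1681


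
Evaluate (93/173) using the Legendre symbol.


p = 173 is prime, so compute (93/173) with the reciprocity algorithm (Jacobi-symbol steps: pull out 2s via (2/n), flip via reciprocity, reduce):
  reciprocity: (93/173) -> +(173/93)
  reduce: (80/93)
  pull out 2: (2/93) = -1  (since 93 mod 8 = 5)
  pull out 2: (2/93) = -1  (since 93 mod 8 = 5)
  pull out 2: (2/93) = -1  (since 93 mod 8 = 5)
  pull out 2: (2/93) = -1  (since 93 mod 8 = 5)
  reciprocity: (5/93) -> +(93/5)
  reduce: (3/5)
  reciprocity: (3/5) -> +(5/3)
  reduce: (2/3)
  pull out 2: (2/3) = -1  (since 3 mod 8 = 3)
  (1/3) = 1
Product of signs = -1
(93/173) = -1

-1


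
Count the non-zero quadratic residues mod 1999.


For prime p, the number of non-zero quadratic residues is (p-1)/2.
= (1999-1)/2
= 999

999


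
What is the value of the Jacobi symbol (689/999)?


Compute (689/999) via quadratic reciprocity:
  reciprocity: (689/999) -> +(999/689)
  reduce: (310/689)
  pull out 2: (2/689) = +1  (since 689 mod 8 = 1)
  reciprocity: (155/689) -> +(689/155)
  reduce: (69/155)
  reciprocity: (69/155) -> +(155/69)
  reduce: (17/69)
  reciprocity: (17/69) -> +(69/17)
  reduce: (1/17)
  (1/17) = 1
Product of signs = 1

1


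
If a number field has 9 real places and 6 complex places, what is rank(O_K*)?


By Dirichlet's unit theorem:
rank = r1 + r2 - 1
= 9 + 6 - 1
= 14

14


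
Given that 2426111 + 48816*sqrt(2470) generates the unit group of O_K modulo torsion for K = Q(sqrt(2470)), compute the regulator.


epsilon = 2426111 + 48816*sqrt(2470)
= 4.8522e+06
R = ln(4.8522e+06)
= 15.3949

15.3949


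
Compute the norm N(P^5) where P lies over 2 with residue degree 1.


N(P^a) = p^(a*f)
= 2^(5*1)
= 2^5
= 32

32


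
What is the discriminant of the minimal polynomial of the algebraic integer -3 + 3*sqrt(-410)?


The element -3 + 3*sqrt(-410) has minimal polynomial:
x^2 + 6*x + 3699
Discriminant = (6)^2 - 4*(3699)
= 36 - 14796
= -14760

-14760


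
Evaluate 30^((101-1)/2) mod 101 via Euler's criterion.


p = 101 is prime and the exponent is (p-1)/2 = 50, so by Euler's criterion 30^50 = (30/101) = +1 or -1 mod 101.
Compute by square-and-multiply:
  50 = 32 + 16 + 2 (binary 110010)
  Repeated squaring mod 101: 30^1 = 30, 30^2 = 92, 30^4 = 81, 30^8 = 97, 30^16 = 16, 30^32 = 54
  30^50 = 30^32 * 30^16 * 30^2 = 54 * 16 * 92 mod 101
    54 * 16 = 864 = 56 mod 101
    56 * 92 = 5152 = 1 mod 101
  30^50 = 1 mod 101
Result 1: 30 is a quadratic residue mod 101.
30^50 mod 101 = 1

1


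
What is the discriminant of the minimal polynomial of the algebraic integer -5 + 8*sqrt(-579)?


The element -5 + 8*sqrt(-579) has minimal polynomial:
x^2 + 10*x + 37081
Discriminant = (10)^2 - 4*(37081)
= 100 - 148324
= -148224

-148224


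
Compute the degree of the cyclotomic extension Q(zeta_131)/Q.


The degree equals Euler's totient phi(131).
131 = 131
phi(131) = 130

130


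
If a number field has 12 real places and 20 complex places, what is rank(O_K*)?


By Dirichlet's unit theorem:
rank = r1 + r2 - 1
= 12 + 20 - 1
= 31

31


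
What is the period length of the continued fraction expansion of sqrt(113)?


Run the CF algorithm for sqrt(113).
a_0 = floor(sqrt(113)) = 10; set m_0=0, q_0=1.
Recurrence: m' = q*a - m,  q' = (d - m'^2)/q,  a' = floor((a_0 + m')/q').
  step 1: m=10, q=13, a=1
  step 2: m=3, q=8, a=1
  step 3: m=5, q=11, a=1
  step 4: m=6, q=7, a=2
  step 5: m=8, q=7, a=2
  step 6: m=6, q=11, a=1
  step 7: m=5, q=8, a=1
  step 8: m=3, q=13, a=1
  step 9: m=10, q=1, a=20
a_9 = 2*a_0 = 20, so the period closes here.
sqrt(113) = [10; 1, 1, 1, 2, 2, 1, 1, 1, 20]
Period length = 9

9


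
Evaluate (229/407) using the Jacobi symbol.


Compute (229/407) via quadratic reciprocity:
  reciprocity: (229/407) -> +(407/229)
  reduce: (178/229)
  pull out 2: (2/229) = -1  (since 229 mod 8 = 5)
  reciprocity: (89/229) -> +(229/89)
  reduce: (51/89)
  reciprocity: (51/89) -> +(89/51)
  reduce: (38/51)
  pull out 2: (2/51) = -1  (since 51 mod 8 = 3)
  reciprocity: (19/51) -> -(51/19)
  reduce: (13/19)
  reciprocity: (13/19) -> +(19/13)
  reduce: (6/13)
  pull out 2: (2/13) = -1  (since 13 mod 8 = 5)
  reciprocity: (3/13) -> +(13/3)
  reduce: (1/3)
  (1/3) = 1
Product of signs = 1

1


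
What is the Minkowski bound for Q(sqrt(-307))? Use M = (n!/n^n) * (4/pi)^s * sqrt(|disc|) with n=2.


d = -307, d mod 4 = 1, so disc(K) = d = -307; |disc(K)| = 307
Imaginary quadratic field, so n = 2, s = r2 = 1, r1 = 0
M = (n!/n^n) * (4/pi)^s * sqrt(|disc(K)|) = (2!/2^2) * (4/pi)^1 * sqrt(307)
= 0.5 * 1.273240 * 17.521415
= 11.1545

11.1545


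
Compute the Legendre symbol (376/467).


p = 467 is prime, so compute (376/467) with the reciprocity algorithm (Jacobi-symbol steps: pull out 2s via (2/n), flip via reciprocity, reduce):
  pull out 2: (2/467) = -1  (since 467 mod 8 = 3)
  pull out 2: (2/467) = -1  (since 467 mod 8 = 3)
  pull out 2: (2/467) = -1  (since 467 mod 8 = 3)
  reciprocity: (47/467) -> -(467/47)
  reduce: (44/47)
  pull out 2: (2/47) = +1  (since 47 mod 8 = 7)
  pull out 2: (2/47) = +1  (since 47 mod 8 = 7)
  reciprocity: (11/47) -> -(47/11)
  reduce: (3/11)
  reciprocity: (3/11) -> -(11/3)
  reduce: (2/3)
  pull out 2: (2/3) = -1  (since 3 mod 8 = 3)
  (1/3) = 1
Product of signs = -1
(376/467) = -1

-1


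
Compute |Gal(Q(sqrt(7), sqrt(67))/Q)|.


The 2 square roots of distinct primes are multiplicatively independent over Q,
so [K:Q] = 2^2 and Gal(K/Q) is isomorphic to (Z/2Z)^2.
|Gal| = 2^2 = 4

4


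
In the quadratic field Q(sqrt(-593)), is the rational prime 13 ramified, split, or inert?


K = Q(sqrt(-593)). Since d mod 4 = 3, disc(K) = -2372.
Check p | disc: -2372 mod 13 = 7.
p does not divide disc. Compute Legendre symbol (d/p):
5^((13-1)/2) mod 13 = -1
(d/p) = -1, so p is inert: (p) stays prime with e=1, f=2, g=1.
Therefore p is inert.

inert


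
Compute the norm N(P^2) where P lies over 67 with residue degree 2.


N(P^a) = p^(a*f)
= 67^(2*2)
= 67^4
= 20151121

20151121


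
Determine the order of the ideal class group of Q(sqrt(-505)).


K = Q(sqrt(-505)). d mod 4 = 3, so D = disc(K) = 4d = -2020
h(K) equals the number of primitive reduced positive-definite forms (a, b, c) = a*x^2 + b*x*y + c*y^2 with b^2 - 4ac = D,
where reduced means |b| <= a <= c, with b >= 0 whenever |b| = a or a = c, and primitive means gcd(a, b, c) = 1.
Reduced forces 3a^2 <= |D| = 2020, so 1 <= a <= 25; b must have the parity of D, and c = (b^2 - D)/(4a) must be an integer >= a.
Enumerate a = 1..25, b in [-a, a]:
  a=1: (1, 0, 505)  [1]
  a=2: (2, 2, 253)  [1]
  a=3..4: none
  a=5: (5, 0, 101)  [1]
  a=6..9: none
  a=10: (10, 10, 53)  [1]
  a=11: (11, -2, 46), (11, 2, 46)  [2]
  a=12..21: none
  a=22: (22, -2, 23), (22, 2, 23)  [2]
  a=23..25: none
Total reduced forms: 1 + 1 + 1 + 1 + 2 + 2 = 8
h = 8

8


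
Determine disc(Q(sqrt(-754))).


For K = Q(sqrt(d)) with d squarefree: disc(K) = d if d = 1 mod 4, and disc(K) = 4d if d = 2 or 3 mod 4.
Here d = -754, and d mod 4 = 2.
d = 2 mod 4, not 1 (O_K = Z[sqrt(d)]), so disc(K) = 4d = 4 * (-754) = -3016

-3016


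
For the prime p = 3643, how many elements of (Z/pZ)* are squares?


For prime p, the number of non-zero quadratic residues is (p-1)/2.
= (3643-1)/2
= 1821

1821


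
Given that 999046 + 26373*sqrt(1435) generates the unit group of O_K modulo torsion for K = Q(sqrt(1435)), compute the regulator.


epsilon = 999046 + 26373*sqrt(1435)
= 1.9981e+06
R = ln(1.9981e+06)
= 14.5077

14.5077


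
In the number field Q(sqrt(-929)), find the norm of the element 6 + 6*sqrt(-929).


N(a + b*sqrt(d)) = a^2 - d*b^2
= (6)^2 - (-929)*(6)^2
= 36 + 33444
= 33480

33480


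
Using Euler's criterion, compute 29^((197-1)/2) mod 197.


p = 197 is prime and the exponent is (p-1)/2 = 98, so by Euler's criterion 29^98 = (29/197) = +1 or -1 mod 197.
Compute by square-and-multiply:
  98 = 64 + 32 + 2 (binary 1100010)
  Repeated squaring mod 197: 29^1 = 29, 29^2 = 53, 29^4 = 51, 29^8 = 40, 29^16 = 24, 29^32 = 182, 29^64 = 28
  29^98 = 29^64 * 29^32 * 29^2 = 28 * 182 * 53 mod 197
    28 * 182 = 5096 = 171 mod 197
    171 * 53 = 9063 = 1 mod 197
  29^98 = 1 mod 197
Result 1: 29 is a quadratic residue mod 197.
29^98 mod 197 = 1

1


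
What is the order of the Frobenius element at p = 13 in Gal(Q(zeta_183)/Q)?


The Frobenius at p in Gal(Q(zeta_n)/Q) = (Z/nZ)* is the class of p, so its order is ord_183(13), the smallest k >= 1 with 13^k = 1 mod 183.
n = 183 = 3 * 61, phi(183) = 120; the order divides phi(n).
Divisors of 120: 1, 2, 3, 4, 5, 6, 8, 10, 12, 15, 20, 24, 30, 40, 60, 120
Repeated squaring mod 183: 13^1 = 13, 13^2 = 169, 13^4 = 13, 13^8 = 169, 13^16 = 13, 13^32 = 169, 13^64 = 13
Test divisors in increasing order:
  k=1: 13^1 = 13 mod 183
  k=2: 13^2 = 169 mod 183
  k=3: 13^3 = 169 * 13 = 1 mod 183  <- first divisor giving 1
Order = 3

3


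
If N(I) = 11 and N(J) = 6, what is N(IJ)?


N(IJ) = N(I) * N(J)
= 11 * 6
= 66

66


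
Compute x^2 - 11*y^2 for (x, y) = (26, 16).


x^2 - d*y^2
= 26^2 - 11*16^2
= 676 - 2816
= -2140

-2140


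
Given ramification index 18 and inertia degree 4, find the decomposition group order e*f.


|D_P| = e * f
= 18 * 4
= 72

72


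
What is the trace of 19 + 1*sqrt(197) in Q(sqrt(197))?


Tr(a + b*sqrt(d)) = (a + b*sqrt(d)) + (a - b*sqrt(d)) = 2a
= 2 * (19)
= 38

38


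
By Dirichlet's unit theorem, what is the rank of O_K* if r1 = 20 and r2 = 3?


By Dirichlet's unit theorem:
rank = r1 + r2 - 1
= 20 + 3 - 1
= 22

22


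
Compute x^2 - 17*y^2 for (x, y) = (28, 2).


x^2 - d*y^2
= 28^2 - 17*2^2
= 784 - 68
= 716

716


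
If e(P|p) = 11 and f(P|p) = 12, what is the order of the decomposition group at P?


|D_P| = e * f
= 11 * 12
= 132

132


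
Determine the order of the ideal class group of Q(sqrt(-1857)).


K = Q(sqrt(-1857)). d mod 4 = 3, so D = disc(K) = 4d = -7428
h(K) equals the number of primitive reduced positive-definite forms (a, b, c) = a*x^2 + b*x*y + c*y^2 with b^2 - 4ac = D,
where reduced means |b| <= a <= c, with b >= 0 whenever |b| = a or a = c, and primitive means gcd(a, b, c) = 1.
Reduced forces 3a^2 <= |D| = 7428, so 1 <= a <= 49; b must have the parity of D, and c = (b^2 - D)/(4a) must be an integer >= a.
Enumerate a = 1..49, b in [-a, a]:
  a=1: (1, 0, 1857)  [1]
  a=2: (2, 2, 929)  [1]
  a=3: (3, 0, 619)  [1]
  a=4..5: none
  a=6: (6, 6, 311)  [1]
  a=7..16: none
  a=17: (17, -16, 113), (17, 16, 113)  [2]
  a=18: none
  a=19: (19, -18, 102), (19, 18, 102)  [2]
  a=20..22: none
  a=23: (23, -22, 86), (23, 22, 86)  [2]
  a=24..28: none
  a=29: (29, -24, 69), (29, 24, 69)  [2]
  a=30..33: none
  a=34: (34, -18, 57), (34, 18, 57)  [2]
  a=35..36: none
  a=37: (37, -34, 58), (37, 34, 58)  [2]
  a=38: (38, -18, 51), (38, 18, 51)  [2]
  a=39..42: none
  a=43: (43, -22, 46), (43, 22, 46)  [2]
  a=44..49: none
Total reduced forms: 1 + 1 + 1 + 1 + 2 + 2 + 2 + 2 + 2 + 2 + 2 + 2 = 20
h = 20

20


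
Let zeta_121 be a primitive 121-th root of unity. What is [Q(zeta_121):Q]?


The degree equals Euler's totient phi(121).
121 = 11^2
phi(121) = 110

110


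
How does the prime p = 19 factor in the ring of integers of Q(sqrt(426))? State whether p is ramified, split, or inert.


K = Q(sqrt(426)). Since d mod 4 = 2, disc(K) = 1704.
Check p | disc: 1704 mod 19 = 13.
p does not divide disc. Compute Legendre symbol (d/p):
8^((19-1)/2) mod 19 = -1
(d/p) = -1, so p is inert: (p) stays prime with e=1, f=2, g=1.
Therefore p is inert.

inert


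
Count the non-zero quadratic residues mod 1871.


For prime p, the number of non-zero quadratic residues is (p-1)/2.
= (1871-1)/2
= 935

935


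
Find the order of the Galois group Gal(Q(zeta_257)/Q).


|Gal(Q(zeta_257)/Q)| = phi(257)
= 256

256


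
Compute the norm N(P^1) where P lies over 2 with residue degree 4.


N(P^a) = p^(a*f)
= 2^(1*4)
= 2^4
= 16

16


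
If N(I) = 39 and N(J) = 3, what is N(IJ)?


N(IJ) = N(I) * N(J)
= 39 * 3
= 117

117


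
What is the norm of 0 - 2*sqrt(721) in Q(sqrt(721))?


N(a + b*sqrt(d)) = a^2 - d*b^2
= (0)^2 - (721)*(-2)^2
= 0 - 2884
= -2884

-2884


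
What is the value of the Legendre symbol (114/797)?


p = 797 is prime, so compute (114/797) with the reciprocity algorithm (Jacobi-symbol steps: pull out 2s via (2/n), flip via reciprocity, reduce):
  pull out 2: (2/797) = -1  (since 797 mod 8 = 5)
  reciprocity: (57/797) -> +(797/57)
  reduce: (56/57)
  pull out 2: (2/57) = +1  (since 57 mod 8 = 1)
  pull out 2: (2/57) = +1  (since 57 mod 8 = 1)
  pull out 2: (2/57) = +1  (since 57 mod 8 = 1)
  reciprocity: (7/57) -> +(57/7)
  reduce: (1/7)
  (1/7) = 1
Product of signs = -1
(114/797) = -1

-1


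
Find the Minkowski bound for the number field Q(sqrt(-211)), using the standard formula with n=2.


d = -211, d mod 4 = 1, so disc(K) = d = -211; |disc(K)| = 211
Imaginary quadratic field, so n = 2, s = r2 = 1, r1 = 0
M = (n!/n^n) * (4/pi)^s * sqrt(|disc(K)|) = (2!/2^2) * (4/pi)^1 * sqrt(211)
= 0.5 * 1.273240 * 14.525839
= 9.2474

9.2474


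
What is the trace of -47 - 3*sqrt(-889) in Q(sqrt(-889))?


Tr(a + b*sqrt(d)) = (a + b*sqrt(d)) + (a - b*sqrt(d)) = 2a
= 2 * (-47)
= -94

-94


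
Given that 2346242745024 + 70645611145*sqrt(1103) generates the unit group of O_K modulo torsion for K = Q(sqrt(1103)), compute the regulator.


epsilon = 2346242745024 + 70645611145*sqrt(1103)
= 4.6925e+12
R = ln(4.6925e+12)
= 29.1770

29.1770


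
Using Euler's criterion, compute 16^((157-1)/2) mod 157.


p = 157 is prime and the exponent is (p-1)/2 = 78, so by Euler's criterion 16^78 = (16/157) = +1 or -1 mod 157.
Compute by square-and-multiply:
  78 = 64 + 8 + 4 + 2 (binary 1001110)
  Repeated squaring mod 157: 16^1 = 16, 16^2 = 99, 16^4 = 67, 16^8 = 93, 16^16 = 14, 16^32 = 39, 16^64 = 108
  16^78 = 16^64 * 16^8 * 16^4 * 16^2 = 108 * 93 * 67 * 99 mod 157
    108 * 93 = 10044 = 153 mod 157
    153 * 67 = 10251 = 46 mod 157
    46 * 99 = 4554 = 1 mod 157
  16^78 = 1 mod 157
Result 1: 16 is a quadratic residue mod 157.
16^78 mod 157 = 1

1


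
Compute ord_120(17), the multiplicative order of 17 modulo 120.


We want ord_120(17), the smallest k >= 1 with 17^k = 1 mod 120.
n = 120 = 2^3 * 3 * 5, phi(120) = 32; the order divides phi(n).
Divisors of 32: 1, 2, 4, 8, 16, 32
Repeated squaring mod 120: 17^1 = 17, 17^2 = 49, 17^4 = 1, 17^8 = 1, 17^16 = 1, 17^32 = 1
Test divisors in increasing order:
  k=1: 17^1 = 17 mod 120
  k=2: 17^2 = 49 mod 120
  k=4: 17^4 = 1 mod 120  <- first divisor giving 1
Order = 4

4


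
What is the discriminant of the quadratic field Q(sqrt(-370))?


For K = Q(sqrt(d)) with d squarefree: disc(K) = d if d = 1 mod 4, and disc(K) = 4d if d = 2 or 3 mod 4.
Here d = -370, and d mod 4 = 2.
d = 2 mod 4, not 1 (O_K = Z[sqrt(d)]), so disc(K) = 4d = 4 * (-370) = -1480

-1480
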